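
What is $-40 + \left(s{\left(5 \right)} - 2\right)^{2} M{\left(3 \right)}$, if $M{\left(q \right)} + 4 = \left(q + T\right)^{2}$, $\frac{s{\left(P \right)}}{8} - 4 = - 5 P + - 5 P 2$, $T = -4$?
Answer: $-974740$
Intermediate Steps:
$s{\left(P \right)} = 32 - 120 P$ ($s{\left(P \right)} = 32 + 8 \left(- 5 P + - 5 P 2\right) = 32 + 8 \left(- 5 P - 10 P\right) = 32 + 8 \left(- 15 P\right) = 32 - 120 P$)
$M{\left(q \right)} = -4 + \left(-4 + q\right)^{2}$ ($M{\left(q \right)} = -4 + \left(q - 4\right)^{2} = -4 + \left(-4 + q\right)^{2}$)
$-40 + \left(s{\left(5 \right)} - 2\right)^{2} M{\left(3 \right)} = -40 + \left(\left(32 - 600\right) - 2\right)^{2} \left(-4 + \left(-4 + 3\right)^{2}\right) = -40 + \left(\left(32 - 600\right) - 2\right)^{2} \left(-4 + \left(-1\right)^{2}\right) = -40 + \left(-568 - 2\right)^{2} \left(-4 + 1\right) = -40 + \left(-570\right)^{2} \left(-3\right) = -40 + 324900 \left(-3\right) = -40 - 974700 = -974740$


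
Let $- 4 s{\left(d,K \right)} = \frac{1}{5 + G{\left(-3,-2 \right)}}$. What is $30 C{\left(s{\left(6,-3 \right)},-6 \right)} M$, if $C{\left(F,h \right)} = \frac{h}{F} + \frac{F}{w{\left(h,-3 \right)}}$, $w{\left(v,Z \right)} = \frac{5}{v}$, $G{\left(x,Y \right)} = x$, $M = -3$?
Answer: $- \frac{8667}{2} \approx -4333.5$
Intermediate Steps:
$s{\left(d,K \right)} = - \frac{1}{8}$ ($s{\left(d,K \right)} = - \frac{1}{4 \left(5 - 3\right)} = - \frac{1}{4 \cdot 2} = \left(- \frac{1}{4}\right) \frac{1}{2} = - \frac{1}{8}$)
$C{\left(F,h \right)} = \frac{h}{F} + \frac{F h}{5}$ ($C{\left(F,h \right)} = \frac{h}{F} + \frac{F}{5 \frac{1}{h}} = \frac{h}{F} + F \frac{h}{5} = \frac{h}{F} + \frac{F h}{5}$)
$30 C{\left(s{\left(6,-3 \right)},-6 \right)} M = 30 \left(- \frac{6}{- \frac{1}{8}} + \frac{1}{5} \left(- \frac{1}{8}\right) \left(-6\right)\right) \left(-3\right) = 30 \left(\left(-6\right) \left(-8\right) + \frac{3}{20}\right) \left(-3\right) = 30 \left(48 + \frac{3}{20}\right) \left(-3\right) = 30 \cdot \frac{963}{20} \left(-3\right) = \frac{2889}{2} \left(-3\right) = - \frac{8667}{2}$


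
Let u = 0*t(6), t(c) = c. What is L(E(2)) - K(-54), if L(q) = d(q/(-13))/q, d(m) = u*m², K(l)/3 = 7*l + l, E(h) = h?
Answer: 1296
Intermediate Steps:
u = 0 (u = 0*6 = 0)
K(l) = 24*l (K(l) = 3*(7*l + l) = 3*(8*l) = 24*l)
d(m) = 0 (d(m) = 0*m² = 0)
L(q) = 0 (L(q) = 0/q = 0)
L(E(2)) - K(-54) = 0 - 24*(-54) = 0 - 1*(-1296) = 0 + 1296 = 1296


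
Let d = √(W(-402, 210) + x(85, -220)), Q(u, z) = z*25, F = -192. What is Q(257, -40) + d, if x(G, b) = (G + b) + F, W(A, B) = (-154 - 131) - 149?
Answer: -1000 + I*√761 ≈ -1000.0 + 27.586*I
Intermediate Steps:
Q(u, z) = 25*z
W(A, B) = -434 (W(A, B) = -285 - 149 = -434)
x(G, b) = -192 + G + b (x(G, b) = (G + b) - 192 = -192 + G + b)
d = I*√761 (d = √(-434 + (-192 + 85 - 220)) = √(-434 - 327) = √(-761) = I*√761 ≈ 27.586*I)
Q(257, -40) + d = 25*(-40) + I*√761 = -1000 + I*√761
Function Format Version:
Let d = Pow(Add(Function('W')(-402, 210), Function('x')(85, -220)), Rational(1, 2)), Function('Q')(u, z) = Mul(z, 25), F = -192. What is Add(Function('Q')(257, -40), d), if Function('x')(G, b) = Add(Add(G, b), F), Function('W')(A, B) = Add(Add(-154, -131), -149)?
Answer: Add(-1000, Mul(I, Pow(761, Rational(1, 2)))) ≈ Add(-1000.0, Mul(27.586, I))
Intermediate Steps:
Function('Q')(u, z) = Mul(25, z)
Function('W')(A, B) = -434 (Function('W')(A, B) = Add(-285, -149) = -434)
Function('x')(G, b) = Add(-192, G, b) (Function('x')(G, b) = Add(Add(G, b), -192) = Add(-192, G, b))
d = Mul(I, Pow(761, Rational(1, 2))) (d = Pow(Add(-434, Add(-192, 85, -220)), Rational(1, 2)) = Pow(Add(-434, -327), Rational(1, 2)) = Pow(-761, Rational(1, 2)) = Mul(I, Pow(761, Rational(1, 2))) ≈ Mul(27.586, I))
Add(Function('Q')(257, -40), d) = Add(Mul(25, -40), Mul(I, Pow(761, Rational(1, 2)))) = Add(-1000, Mul(I, Pow(761, Rational(1, 2))))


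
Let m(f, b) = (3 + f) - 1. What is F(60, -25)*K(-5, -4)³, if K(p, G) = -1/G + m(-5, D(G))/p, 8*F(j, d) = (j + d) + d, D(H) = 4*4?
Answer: 4913/6400 ≈ 0.76766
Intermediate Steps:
D(H) = 16
m(f, b) = 2 + f
F(j, d) = d/4 + j/8 (F(j, d) = ((j + d) + d)/8 = ((d + j) + d)/8 = (j + 2*d)/8 = d/4 + j/8)
K(p, G) = -1/G - 3/p (K(p, G) = -1/G + (2 - 5)/p = -1/G - 3/p)
F(60, -25)*K(-5, -4)³ = ((¼)*(-25) + (⅛)*60)*(-1/(-4) - 3/(-5))³ = (-25/4 + 15/2)*(-1*(-¼) - 3*(-⅕))³ = 5*(¼ + ⅗)³/4 = 5*(17/20)³/4 = (5/4)*(4913/8000) = 4913/6400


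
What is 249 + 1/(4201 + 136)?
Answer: 1079914/4337 ≈ 249.00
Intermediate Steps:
249 + 1/(4201 + 136) = 249 + 1/4337 = 1079914/4337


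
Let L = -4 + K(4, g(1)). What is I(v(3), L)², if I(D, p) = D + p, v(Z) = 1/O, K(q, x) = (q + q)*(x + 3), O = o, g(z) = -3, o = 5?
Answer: 361/25 ≈ 14.440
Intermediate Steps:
O = 5
K(q, x) = 2*q*(3 + x) (K(q, x) = (2*q)*(3 + x) = 2*q*(3 + x))
v(Z) = ⅕ (v(Z) = 1/5 = ⅕)
L = -4 (L = -4 + 2*4*(3 - 3) = -4 + 2*4*0 = -4 + 0 = -4)
I(v(3), L)² = (⅕ - 4)² = (-19/5)² = 361/25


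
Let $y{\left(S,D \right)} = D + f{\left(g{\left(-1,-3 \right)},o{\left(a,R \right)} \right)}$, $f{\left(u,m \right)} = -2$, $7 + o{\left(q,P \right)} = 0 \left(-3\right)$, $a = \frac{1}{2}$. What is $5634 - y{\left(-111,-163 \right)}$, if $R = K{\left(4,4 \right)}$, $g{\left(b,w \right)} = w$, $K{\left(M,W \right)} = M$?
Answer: $5799$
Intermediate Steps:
$R = 4$
$a = \frac{1}{2} \approx 0.5$
$o{\left(q,P \right)} = -7$ ($o{\left(q,P \right)} = -7 + 0 \left(-3\right) = -7 + 0 = -7$)
$y{\left(S,D \right)} = -2 + D$ ($y{\left(S,D \right)} = D - 2 = -2 + D$)
$5634 - y{\left(-111,-163 \right)} = 5634 - \left(-2 - 163\right) = 5634 - -165 = 5634 + 165 = 5799$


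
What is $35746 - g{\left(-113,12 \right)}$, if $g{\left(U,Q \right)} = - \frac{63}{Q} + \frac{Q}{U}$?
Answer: $\frac{16159613}{452} \approx 35751.0$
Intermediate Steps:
$35746 - g{\left(-113,12 \right)} = 35746 - \left(- \frac{63}{12} + \frac{12}{-113}\right) = 35746 - \left(\left(-63\right) \frac{1}{12} + 12 \left(- \frac{1}{113}\right)\right) = 35746 - \left(- \frac{21}{4} - \frac{12}{113}\right) = 35746 - - \frac{2421}{452} = 35746 + \frac{2421}{452} = \frac{16159613}{452}$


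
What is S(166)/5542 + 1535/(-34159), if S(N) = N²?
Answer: 466389217/94654589 ≈ 4.9273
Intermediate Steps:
S(166)/5542 + 1535/(-34159) = 166²/5542 + 1535/(-34159) = 27556*(1/5542) + 1535*(-1/34159) = 13778/2771 - 1535/34159 = 466389217/94654589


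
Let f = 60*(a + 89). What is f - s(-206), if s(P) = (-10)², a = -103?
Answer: -940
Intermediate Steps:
s(P) = 100
f = -840 (f = 60*(-103 + 89) = 60*(-14) = -840)
f - s(-206) = -840 - 1*100 = -840 - 100 = -940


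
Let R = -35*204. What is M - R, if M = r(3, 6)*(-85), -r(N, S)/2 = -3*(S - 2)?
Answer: 5100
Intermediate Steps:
r(N, S) = -12 + 6*S (r(N, S) = -(-6)*(S - 2) = -(-6)*(-2 + S) = -2*(6 - 3*S) = -12 + 6*S)
R = -7140
M = -2040 (M = (-12 + 6*6)*(-85) = (-12 + 36)*(-85) = 24*(-85) = -2040)
M - R = -2040 - 1*(-7140) = -2040 + 7140 = 5100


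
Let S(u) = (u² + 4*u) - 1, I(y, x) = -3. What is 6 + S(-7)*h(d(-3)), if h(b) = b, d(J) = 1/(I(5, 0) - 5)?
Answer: 7/2 ≈ 3.5000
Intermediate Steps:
d(J) = -⅛ (d(J) = 1/(-3 - 5) = 1/(-8) = -⅛)
S(u) = -1 + u² + 4*u
6 + S(-7)*h(d(-3)) = 6 + (-1 + (-7)² + 4*(-7))*(-⅛) = 6 + (-1 + 49 - 28)*(-⅛) = 6 + 20*(-⅛) = 6 - 5/2 = 7/2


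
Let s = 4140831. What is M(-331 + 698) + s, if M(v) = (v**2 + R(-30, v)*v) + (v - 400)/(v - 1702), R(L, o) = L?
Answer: 1897706961/445 ≈ 4.2645e+6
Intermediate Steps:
M(v) = v**2 - 30*v + (-400 + v)/(-1702 + v) (M(v) = (v**2 - 30*v) + (v - 400)/(v - 1702) = (v**2 - 30*v) + (-400 + v)/(-1702 + v) = v**2 - 30*v + (-400 + v)/(-1702 + v))
M(-331 + 698) + s = (-400 + (-331 + 698)**3 - 1732*(-331 + 698)**2 + 51061*(-331 + 698))/(-1702 + (-331 + 698)) + 4140831 = (-400 + 367**3 - 1732*367**2 + 51061*367)/(-1702 + 367) + 4140831 = (-400 + 49430863 - 1732*134689 + 18739387)/(-1335) + 4140831 = -(-400 + 49430863 - 233281348 + 18739387)/1335 + 4140831 = -1/1335*(-165111498) + 4140831 = 55037166/445 + 4140831 = 1897706961/445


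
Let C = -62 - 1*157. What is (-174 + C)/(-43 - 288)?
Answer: 393/331 ≈ 1.1873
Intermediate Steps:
C = -219 (C = -62 - 157 = -219)
(-174 + C)/(-43 - 288) = (-174 - 219)/(-43 - 288) = -393/(-331) = -393*(-1/331) = 393/331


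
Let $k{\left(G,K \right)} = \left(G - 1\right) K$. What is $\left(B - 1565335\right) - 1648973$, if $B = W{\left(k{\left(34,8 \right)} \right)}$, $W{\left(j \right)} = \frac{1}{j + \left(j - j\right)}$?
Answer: $- \frac{848577311}{264} \approx -3.2143 \cdot 10^{6}$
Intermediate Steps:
$k{\left(G,K \right)} = K \left(-1 + G\right)$ ($k{\left(G,K \right)} = \left(-1 + G\right) K = K \left(-1 + G\right)$)
$W{\left(j \right)} = \frac{1}{j}$ ($W{\left(j \right)} = \frac{1}{j + 0} = \frac{1}{j}$)
$B = \frac{1}{264}$ ($B = \frac{1}{8 \left(-1 + 34\right)} = \frac{1}{8 \cdot 33} = \frac{1}{264} \approx 0.0037879$)
$\left(B - 1565335\right) - 1648973 = \left(\frac{1}{264} - 1565335\right) - 1648973 = - \frac{413248439}{264} - 1648973 = - \frac{848577311}{264}$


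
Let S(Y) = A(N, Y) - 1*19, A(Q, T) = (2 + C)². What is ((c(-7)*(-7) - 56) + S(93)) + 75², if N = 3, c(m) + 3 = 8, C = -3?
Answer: 5516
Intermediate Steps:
c(m) = 5 (c(m) = -3 + 8 = 5)
A(Q, T) = 1 (A(Q, T) = (2 - 3)² = (-1)² = 1)
S(Y) = -18 (S(Y) = 1 - 1*19 = 1 - 19 = -18)
((c(-7)*(-7) - 56) + S(93)) + 75² = ((5*(-7) - 56) - 18) + 75² = ((-35 - 56) - 18) + 5625 = (-91 - 18) + 5625 = -109 + 5625 = 5516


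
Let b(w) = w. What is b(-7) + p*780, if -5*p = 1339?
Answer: -208891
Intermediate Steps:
p = -1339/5 (p = -⅕*1339 = -1339/5 ≈ -267.80)
b(-7) + p*780 = -7 - 1339/5*780 = -7 - 208884 = -208891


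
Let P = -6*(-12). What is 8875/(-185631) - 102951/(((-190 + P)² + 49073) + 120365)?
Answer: -20738234831/34037671422 ≈ -0.60927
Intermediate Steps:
P = 72
8875/(-185631) - 102951/(((-190 + P)² + 49073) + 120365) = 8875/(-185631) - 102951/(((-190 + 72)² + 49073) + 120365) = 8875*(-1/185631) - 102951/(((-118)² + 49073) + 120365) = -8875/185631 - 102951/((13924 + 49073) + 120365) = -8875/185631 - 102951/(62997 + 120365) = -8875/185631 - 102951/183362 = -20738234831/34037671422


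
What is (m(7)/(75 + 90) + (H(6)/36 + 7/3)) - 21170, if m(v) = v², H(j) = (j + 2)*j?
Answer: -1164132/55 ≈ -21166.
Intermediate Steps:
H(j) = j*(2 + j) (H(j) = (2 + j)*j = j*(2 + j))
(m(7)/(75 + 90) + (H(6)/36 + 7/3)) - 21170 = (7²/(75 + 90) + ((6*(2 + 6))/36 + 7/3)) - 21170 = (49/165 + ((6*8)*(1/36) + 7*(⅓))) - 21170 = (49*(1/165) + (48*(1/36) + 7/3)) - 21170 = (49/165 + (4/3 + 7/3)) - 21170 = (49/165 + 11/3) - 21170 = 218/55 - 21170 = -1164132/55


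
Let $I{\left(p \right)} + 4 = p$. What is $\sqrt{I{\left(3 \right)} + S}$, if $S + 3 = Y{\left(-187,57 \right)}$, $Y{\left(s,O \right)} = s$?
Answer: $i \sqrt{191} \approx 13.82 i$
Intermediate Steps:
$I{\left(p \right)} = -4 + p$
$S = -190$ ($S = -3 - 187 = -190$)
$\sqrt{I{\left(3 \right)} + S} = \sqrt{\left(-4 + 3\right) - 190} = \sqrt{-1 - 190} = \sqrt{-191} = i \sqrt{191}$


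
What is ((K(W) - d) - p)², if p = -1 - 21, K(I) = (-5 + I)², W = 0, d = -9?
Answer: 3136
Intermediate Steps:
p = -22
((K(W) - d) - p)² = (((-5 + 0)² - 1*(-9)) - 1*(-22))² = (((-5)² + 9) + 22)² = ((25 + 9) + 22)² = (34 + 22)² = 56² = 3136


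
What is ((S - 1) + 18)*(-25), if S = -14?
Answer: -75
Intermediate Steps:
((S - 1) + 18)*(-25) = ((-14 - 1) + 18)*(-25) = (-15 + 18)*(-25) = 3*(-25) = -75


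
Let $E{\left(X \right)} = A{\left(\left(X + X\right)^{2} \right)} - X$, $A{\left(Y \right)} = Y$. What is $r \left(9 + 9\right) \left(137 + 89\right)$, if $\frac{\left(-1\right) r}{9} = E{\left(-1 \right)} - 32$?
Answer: $988524$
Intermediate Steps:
$E{\left(X \right)} = - X + 4 X^{2}$ ($E{\left(X \right)} = \left(X + X\right)^{2} - X = \left(2 X\right)^{2} - X = 4 X^{2} - X = - X + 4 X^{2}$)
$r = 243$ ($r = - 9 \left(- (-1 + 4 \left(-1\right)) - 32\right) = - 9 \left(- (-1 - 4) - 32\right) = - 9 \left(\left(-1\right) \left(-5\right) - 32\right) = - 9 \left(5 - 32\right) = \left(-9\right) \left(-27\right) = 243$)
$r \left(9 + 9\right) \left(137 + 89\right) = 243 \left(9 + 9\right) \left(137 + 89\right) = 243 \cdot 18 \cdot 226 = 243 \cdot 4068 = 988524$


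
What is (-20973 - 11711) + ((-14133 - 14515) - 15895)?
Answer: -77227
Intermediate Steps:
(-20973 - 11711) + ((-14133 - 14515) - 15895) = -32684 + (-28648 - 15895) = -32684 - 44543 = -77227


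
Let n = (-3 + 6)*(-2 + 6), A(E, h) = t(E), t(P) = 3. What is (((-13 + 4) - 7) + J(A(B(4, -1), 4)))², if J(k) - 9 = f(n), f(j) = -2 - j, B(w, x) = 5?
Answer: 441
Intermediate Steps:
A(E, h) = 3
n = 12 (n = 3*4 = 12)
J(k) = -5 (J(k) = 9 + (-2 - 1*12) = 9 + (-2 - 12) = 9 - 14 = -5)
(((-13 + 4) - 7) + J(A(B(4, -1), 4)))² = (((-13 + 4) - 7) - 5)² = ((-9 - 7) - 5)² = (-16 - 5)² = (-21)² = 441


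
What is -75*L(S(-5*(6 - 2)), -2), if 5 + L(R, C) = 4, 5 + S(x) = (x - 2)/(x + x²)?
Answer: 75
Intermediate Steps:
S(x) = -5 + (-2 + x)/(x + x²) (S(x) = -5 + (x - 2)/(x + x²) = -5 + (-2 + x)/(x + x²))
L(R, C) = -1 (L(R, C) = -5 + 4 = -1)
-75*L(S(-5*(6 - 2)), -2) = -75*(-1) = 75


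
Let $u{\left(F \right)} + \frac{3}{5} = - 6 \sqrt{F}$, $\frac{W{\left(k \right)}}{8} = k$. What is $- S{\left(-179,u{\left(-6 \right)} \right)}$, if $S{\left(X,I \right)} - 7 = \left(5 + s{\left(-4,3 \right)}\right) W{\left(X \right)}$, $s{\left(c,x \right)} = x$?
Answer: $11449$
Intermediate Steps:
$W{\left(k \right)} = 8 k$
$u{\left(F \right)} = - \frac{3}{5} - 6 \sqrt{F}$
$S{\left(X,I \right)} = 7 + 64 X$ ($S{\left(X,I \right)} = 7 + \left(5 + 3\right) 8 X = 7 + 8 \cdot 8 X = 7 + 64 X$)
$- S{\left(-179,u{\left(-6 \right)} \right)} = - (7 + 64 \left(-179\right)) = - (7 - 11456) = \left(-1\right) \left(-11449\right) = 11449$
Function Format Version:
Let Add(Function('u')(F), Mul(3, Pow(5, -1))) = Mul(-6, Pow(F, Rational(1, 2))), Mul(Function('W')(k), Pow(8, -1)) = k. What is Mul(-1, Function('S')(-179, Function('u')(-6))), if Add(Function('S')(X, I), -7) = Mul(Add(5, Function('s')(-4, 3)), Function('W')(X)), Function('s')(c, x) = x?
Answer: 11449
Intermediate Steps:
Function('W')(k) = Mul(8, k)
Function('u')(F) = Add(Rational(-3, 5), Mul(-6, Pow(F, Rational(1, 2))))
Function('S')(X, I) = Add(7, Mul(64, X)) (Function('S')(X, I) = Add(7, Mul(Add(5, 3), Mul(8, X))) = Add(7, Mul(8, Mul(8, X))) = Add(7, Mul(64, X)))
Mul(-1, Function('S')(-179, Function('u')(-6))) = Mul(-1, Add(7, Mul(64, -179))) = Mul(-1, Add(7, -11456)) = Mul(-1, -11449) = 11449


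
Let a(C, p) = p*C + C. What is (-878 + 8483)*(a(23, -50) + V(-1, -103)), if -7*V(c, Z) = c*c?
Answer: -60003450/7 ≈ -8.5719e+6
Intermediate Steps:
V(c, Z) = -c**2/7 (V(c, Z) = -c*c/7 = -c**2/7)
a(C, p) = C + C*p (a(C, p) = C*p + C = C + C*p)
(-878 + 8483)*(a(23, -50) + V(-1, -103)) = (-878 + 8483)*(23*(1 - 50) - 1/7*(-1)**2) = 7605*(23*(-49) - 1/7*1) = 7605*(-1127 - 1/7) = 7605*(-7890/7) = -60003450/7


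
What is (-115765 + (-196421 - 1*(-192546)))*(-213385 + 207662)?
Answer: 684699720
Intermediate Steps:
(-115765 + (-196421 - 1*(-192546)))*(-213385 + 207662) = (-115765 + (-196421 + 192546))*(-5723) = (-115765 - 3875)*(-5723) = -119640*(-5723) = 684699720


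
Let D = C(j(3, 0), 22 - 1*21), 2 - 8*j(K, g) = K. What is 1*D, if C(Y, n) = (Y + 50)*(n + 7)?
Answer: 399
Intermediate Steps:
j(K, g) = ¼ - K/8
C(Y, n) = (7 + n)*(50 + Y) (C(Y, n) = (50 + Y)*(7 + n) = (7 + n)*(50 + Y))
D = 399 (D = 350 + 7*(¼ - ⅛*3) + 50*(22 - 1*21) + (¼ - ⅛*3)*(22 - 1*21) = 350 + 7*(¼ - 3/8) + 50*(22 - 21) + (¼ - 3/8)*(22 - 21) = 350 + 7*(-⅛) + 50*1 - ⅛*1 = 350 - 7/8 + 50 - ⅛ = 399)
1*D = 1*399 = 399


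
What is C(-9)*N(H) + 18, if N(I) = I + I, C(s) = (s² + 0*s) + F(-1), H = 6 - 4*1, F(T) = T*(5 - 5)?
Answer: 342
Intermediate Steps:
F(T) = 0 (F(T) = T*0 = 0)
H = 2 (H = 6 - 4 = 2)
C(s) = s² (C(s) = (s² + 0*s) + 0 = (s² + 0) + 0 = s² + 0 = s²)
N(I) = 2*I
C(-9)*N(H) + 18 = (-9)²*(2*2) + 18 = 81*4 + 18 = 324 + 18 = 342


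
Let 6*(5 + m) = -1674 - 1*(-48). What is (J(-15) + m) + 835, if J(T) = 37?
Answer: 596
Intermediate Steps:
m = -276 (m = -5 + (-1674 - 1*(-48))/6 = -5 + (-1674 + 48)/6 = -5 + (⅙)*(-1626) = -5 - 271 = -276)
(J(-15) + m) + 835 = (37 - 276) + 835 = -239 + 835 = 596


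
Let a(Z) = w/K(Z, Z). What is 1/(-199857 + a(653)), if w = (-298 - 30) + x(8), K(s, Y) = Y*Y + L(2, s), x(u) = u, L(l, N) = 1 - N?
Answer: -425757/85090517069 ≈ -5.0036e-6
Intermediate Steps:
K(s, Y) = 1 + Y² - s (K(s, Y) = Y*Y + (1 - s) = Y² + (1 - s) = 1 + Y² - s)
w = -320 (w = (-298 - 30) + 8 = -328 + 8 = -320)
a(Z) = -320/(1 + Z² - Z)
1/(-199857 + a(653)) = 1/(-199857 - 320/(1 + 653² - 1*653)) = 1/(-199857 - 320/(1 + 426409 - 653)) = 1/(-199857 - 320/425757) = 1/(-85090517069/425757) = -425757/85090517069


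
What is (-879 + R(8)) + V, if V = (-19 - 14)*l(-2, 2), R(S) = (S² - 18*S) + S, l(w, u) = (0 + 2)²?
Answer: -1083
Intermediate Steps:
l(w, u) = 4 (l(w, u) = 2² = 4)
R(S) = S² - 17*S
V = -132 (V = (-19 - 14)*4 = -33*4 = -132)
(-879 + R(8)) + V = (-879 + 8*(-17 + 8)) - 132 = (-879 + 8*(-9)) - 132 = (-879 - 72) - 132 = -951 - 132 = -1083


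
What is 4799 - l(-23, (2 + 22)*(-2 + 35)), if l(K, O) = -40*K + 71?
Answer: 3808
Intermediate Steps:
l(K, O) = 71 - 40*K
4799 - l(-23, (2 + 22)*(-2 + 35)) = 4799 - (71 - 40*(-23)) = 4799 - (71 + 920) = 4799 - 1*991 = 4799 - 991 = 3808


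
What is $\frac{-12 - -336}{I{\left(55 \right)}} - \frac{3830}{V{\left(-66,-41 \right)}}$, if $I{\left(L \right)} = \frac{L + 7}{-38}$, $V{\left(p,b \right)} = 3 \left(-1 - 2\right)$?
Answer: $\frac{63326}{279} \approx 226.97$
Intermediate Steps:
$V{\left(p,b \right)} = -9$ ($V{\left(p,b \right)} = 3 \left(-3\right) = -9$)
$I{\left(L \right)} = - \frac{7}{38} - \frac{L}{38}$ ($I{\left(L \right)} = \left(7 + L\right) \left(- \frac{1}{38}\right) = - \frac{7}{38} - \frac{L}{38}$)
$\frac{-12 - -336}{I{\left(55 \right)}} - \frac{3830}{V{\left(-66,-41 \right)}} = \frac{-12 - -336}{- \frac{7}{38} - \frac{55}{38}} - \frac{3830}{-9} = \frac{-12 + 336}{- \frac{7}{38} - \frac{55}{38}} - - \frac{3830}{9} = \frac{324}{- \frac{31}{19}} + \frac{3830}{9} = 324 \left(- \frac{19}{31}\right) + \frac{3830}{9} = - \frac{6156}{31} + \frac{3830}{9} = \frac{63326}{279}$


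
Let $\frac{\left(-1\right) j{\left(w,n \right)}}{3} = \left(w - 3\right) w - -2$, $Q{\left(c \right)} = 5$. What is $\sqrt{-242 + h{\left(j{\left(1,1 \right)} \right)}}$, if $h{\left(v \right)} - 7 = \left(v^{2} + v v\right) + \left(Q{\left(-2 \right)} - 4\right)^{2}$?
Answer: $3 i \sqrt{26} \approx 15.297 i$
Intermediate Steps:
$j{\left(w,n \right)} = -6 - 3 w \left(-3 + w\right)$ ($j{\left(w,n \right)} = - 3 \left(\left(w - 3\right) w - -2\right) = - 3 \left(\left(-3 + w\right) w + 2\right) = - 3 \left(w \left(-3 + w\right) + 2\right) = - 3 \left(2 + w \left(-3 + w\right)\right) = -6 - 3 w \left(-3 + w\right)$)
$h{\left(v \right)} = 8 + 2 v^{2}$ ($h{\left(v \right)} = 7 + \left(\left(v^{2} + v v\right) + \left(5 - 4\right)^{2}\right) = 7 + \left(\left(v^{2} + v^{2}\right) + 1^{2}\right) = 7 + \left(2 v^{2} + 1\right) = 7 + \left(1 + 2 v^{2}\right) = 8 + 2 v^{2}$)
$\sqrt{-242 + h{\left(j{\left(1,1 \right)} \right)}} = \sqrt{-242 + \left(8 + 2 \left(-6 - 3 \cdot 1^{2} + 9 \cdot 1\right)^{2}\right)} = \sqrt{-242 + \left(8 + 2 \left(-6 - 3 + 9\right)^{2}\right)} = \sqrt{-242 + \left(8 + 2 \cdot 0^{2}\right)} = \sqrt{-242 + \left(8 + 2 \cdot 0\right)} = \sqrt{-242 + \left(8 + 0\right)} = \sqrt{-242 + 8} = \sqrt{-234} = 3 i \sqrt{26}$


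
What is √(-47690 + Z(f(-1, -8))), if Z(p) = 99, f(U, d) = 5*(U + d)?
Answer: I*√47591 ≈ 218.15*I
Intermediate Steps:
f(U, d) = 5*U + 5*d
√(-47690 + Z(f(-1, -8))) = √(-47690 + 99) = √(-47591) = I*√47591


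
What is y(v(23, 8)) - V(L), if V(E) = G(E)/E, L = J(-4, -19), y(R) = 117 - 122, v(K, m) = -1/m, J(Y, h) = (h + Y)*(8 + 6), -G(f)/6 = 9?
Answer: -832/161 ≈ -5.1677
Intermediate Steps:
G(f) = -54 (G(f) = -6*9 = -54)
J(Y, h) = 14*Y + 14*h (J(Y, h) = (Y + h)*14 = 14*Y + 14*h)
y(R) = -5
L = -322 (L = 14*(-4) + 14*(-19) = -56 - 266 = -322)
V(E) = -54/E
y(v(23, 8)) - V(L) = -5 - (-54)/(-322) = -5 - (-54)*(-1)/322 = -5 - 1*27/161 = -5 - 27/161 = -832/161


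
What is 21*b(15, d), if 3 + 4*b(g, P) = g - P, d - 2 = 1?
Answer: 189/4 ≈ 47.250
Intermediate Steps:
d = 3 (d = 2 + 1 = 3)
b(g, P) = -¾ - P/4 + g/4 (b(g, P) = -¾ + (g - P)/4 = -¾ + (-P/4 + g/4) = -¾ - P/4 + g/4)
21*b(15, d) = 21*(-¾ - ¼*3 + (¼)*15) = 21*(-¾ - ¾ + 15/4) = 21*(9/4) = 189/4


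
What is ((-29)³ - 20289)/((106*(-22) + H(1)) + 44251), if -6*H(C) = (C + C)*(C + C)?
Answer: -134034/125755 ≈ -1.0658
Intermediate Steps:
H(C) = -2*C²/3 (H(C) = -(C + C)*(C + C)/6 = -2*C*2*C/6 = -2*C²/3)
((-29)³ - 20289)/((106*(-22) + H(1)) + 44251) = ((-29)³ - 20289)/((106*(-22) - ⅔*1²) + 44251) = (-24389 - 20289)/((-2332 - ⅔*1) + 44251) = -44678/((-2332 - ⅔) + 44251) = -44678/(-6998/3 + 44251) = -44678/125755/3 = -44678*3/125755 = -134034/125755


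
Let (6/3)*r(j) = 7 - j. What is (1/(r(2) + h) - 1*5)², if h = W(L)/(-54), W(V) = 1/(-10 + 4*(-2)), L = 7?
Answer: 125059489/5909761 ≈ 21.161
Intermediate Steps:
W(V) = -1/18 (W(V) = 1/(-10 - 8) = 1/(-18) = -1/18)
r(j) = 7/2 - j/2 (r(j) = (7 - j)/2 = 7/2 - j/2)
h = 1/972 (h = -1/18/(-54) = -1/18*(-1/54) = 1/972 ≈ 0.0010288)
(1/(r(2) + h) - 1*5)² = (1/((7/2 - ½*2) + 1/972) - 1*5)² = (1/((7/2 - 1) + 1/972) - 5)² = (1/(5/2 + 1/972) - 5)² = (1/(2431/972) - 5)² = (972/2431 - 5)² = (-11183/2431)² = 125059489/5909761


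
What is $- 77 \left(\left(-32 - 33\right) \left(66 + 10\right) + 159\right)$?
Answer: $368137$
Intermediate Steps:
$- 77 \left(\left(-32 - 33\right) \left(66 + 10\right) + 159\right) = - 77 \left(\left(-65\right) 76 + 159\right) = - 77 \left(-4940 + 159\right) = \left(-77\right) \left(-4781\right) = 368137$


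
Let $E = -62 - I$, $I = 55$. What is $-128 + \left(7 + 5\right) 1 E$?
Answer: $-1532$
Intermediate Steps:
$E = -117$ ($E = -62 - 55 = -117$)
$-128 + \left(7 + 5\right) 1 E = -128 + \left(7 + 5\right) 1 \left(-117\right) = -128 + 12 \cdot 1 \left(-117\right) = -128 + 12 \left(-117\right) = -128 - 1404 = -1532$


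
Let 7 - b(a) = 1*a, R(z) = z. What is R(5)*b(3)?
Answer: 20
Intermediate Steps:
b(a) = 7 - a
R(5)*b(3) = 5*(7 - 1*3) = 5*(7 - 3) = 5*4 = 20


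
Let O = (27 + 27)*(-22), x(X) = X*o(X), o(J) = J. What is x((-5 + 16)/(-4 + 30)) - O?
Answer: 803209/676 ≈ 1188.2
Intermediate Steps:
x(X) = X² (x(X) = X*X = X²)
O = -1188 (O = 54*(-22) = -1188)
x((-5 + 16)/(-4 + 30)) - O = ((-5 + 16)/(-4 + 30))² - 1*(-1188) = (11/26)² + 1188 = 121/676 + 1188 = 803209/676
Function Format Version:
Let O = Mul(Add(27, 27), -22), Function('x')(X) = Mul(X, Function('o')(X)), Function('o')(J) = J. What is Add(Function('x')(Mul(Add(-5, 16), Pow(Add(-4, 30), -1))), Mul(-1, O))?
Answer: Rational(803209, 676) ≈ 1188.2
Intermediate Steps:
Function('x')(X) = Pow(X, 2) (Function('x')(X) = Mul(X, X) = Pow(X, 2))
O = -1188 (O = Mul(54, -22) = -1188)
Add(Function('x')(Mul(Add(-5, 16), Pow(Add(-4, 30), -1))), Mul(-1, O)) = Add(Pow(Mul(Add(-5, 16), Pow(Add(-4, 30), -1)), 2), Mul(-1, -1188)) = Add(Pow(Mul(11, Pow(26, -1)), 2), 1188) = Add(Pow(Mul(11, Rational(1, 26)), 2), 1188) = Add(Pow(Rational(11, 26), 2), 1188) = Add(Rational(121, 676), 1188) = Rational(803209, 676)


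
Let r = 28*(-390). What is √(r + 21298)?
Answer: √10378 ≈ 101.87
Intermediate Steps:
r = -10920
√(r + 21298) = √(-10920 + 21298) = √10378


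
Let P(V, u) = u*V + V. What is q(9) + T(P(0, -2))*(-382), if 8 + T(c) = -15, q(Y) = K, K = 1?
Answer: 8787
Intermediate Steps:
P(V, u) = V + V*u (P(V, u) = V*u + V = V + V*u)
q(Y) = 1
T(c) = -23 (T(c) = -8 - 15 = -23)
q(9) + T(P(0, -2))*(-382) = 1 - 23*(-382) = 1 + 8786 = 8787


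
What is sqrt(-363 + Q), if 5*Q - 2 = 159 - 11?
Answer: 3*I*sqrt(37) ≈ 18.248*I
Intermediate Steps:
Q = 30 (Q = 2/5 + (159 - 11)/5 = 2/5 + (1/5)*148 = 2/5 + 148/5 = 30)
sqrt(-363 + Q) = sqrt(-363 + 30) = sqrt(-333) = 3*I*sqrt(37)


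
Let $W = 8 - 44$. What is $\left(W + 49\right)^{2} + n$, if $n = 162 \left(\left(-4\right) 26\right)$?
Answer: $-16679$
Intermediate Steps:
$W = -36$
$n = -16848$ ($n = 162 \left(-104\right) = -16848$)
$\left(W + 49\right)^{2} + n = \left(-36 + 49\right)^{2} - 16848 = 13^{2} - 16848 = 169 - 16848 = -16679$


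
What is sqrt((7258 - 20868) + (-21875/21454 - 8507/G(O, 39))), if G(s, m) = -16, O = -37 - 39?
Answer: 19*I*sqrt(66704465717)/42908 ≈ 114.36*I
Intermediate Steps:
O = -76
sqrt((7258 - 20868) + (-21875/21454 - 8507/G(O, 39))) = sqrt((7258 - 20868) + (-21875/21454 - 8507/(-16))) = sqrt(-13610 + (-21875*1/21454 - 8507*(-1/16))) = sqrt(-13610 + (-21875/21454 + 8507/16)) = sqrt(-13610 + 91079589/171632) = sqrt(-2244831931/171632) = 19*I*sqrt(66704465717)/42908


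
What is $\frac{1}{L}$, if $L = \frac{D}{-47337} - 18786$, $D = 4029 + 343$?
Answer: $- \frac{47337}{889277254} \approx -5.3231 \cdot 10^{-5}$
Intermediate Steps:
$D = 4372$
$L = - \frac{889277254}{47337}$ ($L = \frac{4372}{-47337} - 18786 = 4372 \left(- \frac{1}{47337}\right) - 18786 = - \frac{4372}{47337} - 18786 = - \frac{889277254}{47337} \approx -18786.0$)
$\frac{1}{L} = \frac{1}{- \frac{889277254}{47337}} = - \frac{47337}{889277254}$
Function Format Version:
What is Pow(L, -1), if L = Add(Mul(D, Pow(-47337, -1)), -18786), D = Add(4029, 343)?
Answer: Rational(-47337, 889277254) ≈ -5.3231e-5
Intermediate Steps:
D = 4372
L = Rational(-889277254, 47337) (L = Add(Mul(4372, Pow(-47337, -1)), -18786) = Add(Mul(4372, Rational(-1, 47337)), -18786) = Add(Rational(-4372, 47337), -18786) = Rational(-889277254, 47337) ≈ -18786.)
Pow(L, -1) = Pow(Rational(-889277254, 47337), -1) = Rational(-47337, 889277254)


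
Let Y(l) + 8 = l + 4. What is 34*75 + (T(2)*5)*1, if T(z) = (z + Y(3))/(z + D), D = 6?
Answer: 20405/8 ≈ 2550.6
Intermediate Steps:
Y(l) = -4 + l (Y(l) = -8 + (l + 4) = -8 + (4 + l) = -4 + l)
T(z) = (-1 + z)/(6 + z) (T(z) = (z + (-4 + 3))/(z + 6) = (z - 1)/(6 + z) = (-1 + z)/(6 + z))
34*75 + (T(2)*5)*1 = 34*75 + (((-1 + 2)/(6 + 2))*5)*1 = 2550 + ((1/8)*5)*1 = 2550 + (((⅛)*1)*5)*1 = 2550 + ((⅛)*5)*1 = 2550 + (5/8)*1 = 2550 + 5/8 = 20405/8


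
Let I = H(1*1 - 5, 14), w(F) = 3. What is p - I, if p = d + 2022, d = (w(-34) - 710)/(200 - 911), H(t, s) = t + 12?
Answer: 1432661/711 ≈ 2015.0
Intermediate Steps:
H(t, s) = 12 + t
d = 707/711 (d = (3 - 710)/(200 - 911) = -707/(-711) = -707*(-1/711) = 707/711 ≈ 0.99437)
I = 8 (I = 12 + (1*1 - 5) = 12 + (1 - 5) = 12 - 4 = 8)
p = 1438349/711 (p = 707/711 + 2022 = 1438349/711 ≈ 2023.0)
p - I = 1438349/711 - 1*8 = 1438349/711 - 8 = 1432661/711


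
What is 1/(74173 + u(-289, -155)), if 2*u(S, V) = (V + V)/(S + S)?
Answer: 578/42872149 ≈ 1.3482e-5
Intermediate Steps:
u(S, V) = V/(2*S) (u(S, V) = ((V + V)/(S + S))/2 = ((2*V)/((2*S)))/2 = ((2*V)*(1/(2*S)))/2 = (V/S)/2 = V/(2*S))
1/(74173 + u(-289, -155)) = 1/(74173 + (½)*(-155)/(-289)) = 1/(74173 + (½)*(-155)*(-1/289)) = 1/(74173 + 155/578) = 1/(42872149/578) = 578/42872149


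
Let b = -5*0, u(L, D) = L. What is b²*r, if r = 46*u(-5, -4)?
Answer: 0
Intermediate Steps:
b = 0
r = -230 (r = 46*(-5) = -230)
b²*r = 0²*(-230) = 0*(-230) = 0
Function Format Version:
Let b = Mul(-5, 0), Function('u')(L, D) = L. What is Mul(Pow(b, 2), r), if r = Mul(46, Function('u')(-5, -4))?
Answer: 0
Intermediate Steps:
b = 0
r = -230 (r = Mul(46, -5) = -230)
Mul(Pow(b, 2), r) = Mul(Pow(0, 2), -230) = Mul(0, -230) = 0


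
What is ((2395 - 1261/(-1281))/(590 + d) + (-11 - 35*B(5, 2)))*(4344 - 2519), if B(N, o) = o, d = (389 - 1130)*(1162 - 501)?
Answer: -92644467584275/626679291 ≈ -1.4783e+5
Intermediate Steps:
d = -489801 (d = -741*661 = -489801)
((2395 - 1261/(-1281))/(590 + d) + (-11 - 35*B(5, 2)))*(4344 - 2519) = ((2395 - 1261/(-1281))/(590 - 489801) + (-11 - 35*2))*(4344 - 2519) = ((2395 - 1261*(-1/1281))/(-489211) + (-11 - 70))*1825 = ((2395 + 1261/1281)*(-1/489211) - 81)*1825 = ((3069256/1281)*(-1/489211) - 81)*1825 = (-3069256/626679291 - 81)*1825 = -50764091827/626679291*1825 = -92644467584275/626679291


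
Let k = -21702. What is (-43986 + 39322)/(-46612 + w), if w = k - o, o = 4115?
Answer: 4664/72429 ≈ 0.064394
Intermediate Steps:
w = -25817 (w = -21702 - 1*4115 = -21702 - 4115 = -25817)
(-43986 + 39322)/(-46612 + w) = (-43986 + 39322)/(-46612 - 25817) = -4664/(-72429) = -4664*(-1/72429) = 4664/72429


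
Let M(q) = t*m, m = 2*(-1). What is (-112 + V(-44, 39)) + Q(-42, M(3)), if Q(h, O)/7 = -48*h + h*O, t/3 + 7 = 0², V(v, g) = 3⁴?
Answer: 1733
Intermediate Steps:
V(v, g) = 81
t = -21 (t = -21 + 3*0² = -21 + 3*0 = -21 + 0 = -21)
m = -2
M(q) = 42 (M(q) = -21*(-2) = 42)
Q(h, O) = -336*h + 7*O*h (Q(h, O) = 7*(-48*h + h*O) = 7*(-48*h + O*h) = -336*h + 7*O*h)
(-112 + V(-44, 39)) + Q(-42, M(3)) = (-112 + 81) + 7*(-42)*(-48 + 42) = -31 + 7*(-42)*(-6) = -31 + 1764 = 1733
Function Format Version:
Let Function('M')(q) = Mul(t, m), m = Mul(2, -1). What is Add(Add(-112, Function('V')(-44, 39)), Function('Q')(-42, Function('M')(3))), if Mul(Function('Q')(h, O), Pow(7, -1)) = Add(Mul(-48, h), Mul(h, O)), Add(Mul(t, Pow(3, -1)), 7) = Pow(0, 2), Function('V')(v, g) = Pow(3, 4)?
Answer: 1733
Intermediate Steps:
Function('V')(v, g) = 81
t = -21 (t = Add(-21, Mul(3, Pow(0, 2))) = Add(-21, Mul(3, 0)) = Add(-21, 0) = -21)
m = -2
Function('M')(q) = 42 (Function('M')(q) = Mul(-21, -2) = 42)
Function('Q')(h, O) = Add(Mul(-336, h), Mul(7, O, h)) (Function('Q')(h, O) = Mul(7, Add(Mul(-48, h), Mul(h, O))) = Mul(7, Add(Mul(-48, h), Mul(O, h))) = Add(Mul(-336, h), Mul(7, O, h)))
Add(Add(-112, Function('V')(-44, 39)), Function('Q')(-42, Function('M')(3))) = Add(Add(-112, 81), Mul(7, -42, Add(-48, 42))) = Add(-31, Mul(7, -42, -6)) = Add(-31, 1764) = 1733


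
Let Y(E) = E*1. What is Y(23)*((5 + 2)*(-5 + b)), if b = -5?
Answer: -1610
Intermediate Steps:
Y(E) = E
Y(23)*((5 + 2)*(-5 + b)) = 23*((5 + 2)*(-5 - 5)) = 23*(7*(-10)) = 23*(-70) = -1610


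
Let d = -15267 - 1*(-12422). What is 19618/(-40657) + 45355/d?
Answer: -379962289/23133833 ≈ -16.425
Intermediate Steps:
d = -2845 (d = -15267 + 12422 = -2845)
19618/(-40657) + 45355/d = 19618/(-40657) + 45355/(-2845) = 19618*(-1/40657) + 45355*(-1/2845) = -19618/40657 - 9071/569 = -379962289/23133833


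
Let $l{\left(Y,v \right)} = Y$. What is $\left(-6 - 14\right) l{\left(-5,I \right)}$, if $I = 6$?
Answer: $100$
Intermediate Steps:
$\left(-6 - 14\right) l{\left(-5,I \right)} = \left(-6 - 14\right) \left(-5\right) = \left(-20\right) \left(-5\right) = 100$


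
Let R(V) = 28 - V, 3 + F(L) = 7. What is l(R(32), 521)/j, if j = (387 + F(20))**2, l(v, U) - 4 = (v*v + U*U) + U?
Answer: 271982/152881 ≈ 1.7790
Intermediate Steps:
F(L) = 4 (F(L) = -3 + 7 = 4)
l(v, U) = 4 + U + U**2 + v**2 (l(v, U) = 4 + ((v*v + U*U) + U) = 4 + ((v**2 + U**2) + U) = 4 + ((U**2 + v**2) + U) = 4 + (U + U**2 + v**2) = 4 + U + U**2 + v**2)
j = 152881 (j = (387 + 4)**2 = 391**2 = 152881)
l(R(32), 521)/j = (4 + 521 + 521**2 + (28 - 1*32)**2)/152881 = (4 + 521 + 271441 + (28 - 32)**2)*(1/152881) = (4 + 521 + 271441 + (-4)**2)*(1/152881) = (4 + 521 + 271441 + 16)*(1/152881) = 271982*(1/152881) = 271982/152881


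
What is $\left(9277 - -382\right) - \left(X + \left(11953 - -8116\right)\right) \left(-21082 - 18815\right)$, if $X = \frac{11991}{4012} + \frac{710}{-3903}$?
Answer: $\frac{4179941171192371}{5219612} \approx 8.0081 \cdot 10^{8}$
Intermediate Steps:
$X = \frac{43952353}{15658836}$ ($X = 11991 \cdot \frac{1}{4012} + 710 \left(- \frac{1}{3903}\right) = \frac{11991}{4012} - \frac{710}{3903} = \frac{43952353}{15658836} \approx 2.8069$)
$\left(9277 - -382\right) - \left(X + \left(11953 - -8116\right)\right) \left(-21082 - 18815\right) = \left(9277 - -382\right) - \left(\frac{43952353}{15658836} + \left(11953 - -8116\right)\right) \left(-21082 - 18815\right) = \left(9277 + 382\right) - \left(\frac{43952353}{15658836} + \left(11953 + 8116\right)\right) \left(-39897\right) = 9659 - \left(\frac{43952353}{15658836} + 20069\right) \left(-39897\right) = 9659 - \frac{314301132037}{15658836} \left(-39897\right) = 9659 - - \frac{4179890754960063}{5219612} = 9659 + \frac{4179890754960063}{5219612} = \frac{4179941171192371}{5219612}$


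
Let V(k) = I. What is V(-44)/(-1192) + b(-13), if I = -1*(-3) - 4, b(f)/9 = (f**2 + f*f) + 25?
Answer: 3894265/1192 ≈ 3267.0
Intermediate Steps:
b(f) = 225 + 18*f**2 (b(f) = 9*((f**2 + f*f) + 25) = 9*((f**2 + f**2) + 25) = 9*(2*f**2 + 25) = 9*(25 + 2*f**2) = 225 + 18*f**2)
I = -1 (I = 3 - 4 = -1)
V(k) = -1
V(-44)/(-1192) + b(-13) = -1/(-1192) + (225 + 18*(-13)**2) = -1*(-1/1192) + (225 + 18*169) = 1/1192 + (225 + 3042) = 1/1192 + 3267 = 3894265/1192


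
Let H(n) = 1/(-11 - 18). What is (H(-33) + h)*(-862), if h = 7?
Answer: -174124/29 ≈ -6004.3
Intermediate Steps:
H(n) = -1/29 (H(n) = 1/(-29) = -1/29)
(H(-33) + h)*(-862) = (-1/29 + 7)*(-862) = (202/29)*(-862) = -174124/29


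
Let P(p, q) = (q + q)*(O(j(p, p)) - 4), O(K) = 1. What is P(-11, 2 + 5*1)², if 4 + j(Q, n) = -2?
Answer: 1764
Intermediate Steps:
j(Q, n) = -6 (j(Q, n) = -4 - 2 = -6)
P(p, q) = -6*q (P(p, q) = (q + q)*(1 - 4) = (2*q)*(-3) = -6*q)
P(-11, 2 + 5*1)² = (-6*(2 + 5*1))² = (-6*(2 + 5))² = (-6*7)² = (-42)² = 1764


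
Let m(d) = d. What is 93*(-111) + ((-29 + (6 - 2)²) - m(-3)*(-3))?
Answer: -10345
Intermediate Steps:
93*(-111) + ((-29 + (6 - 2)²) - m(-3)*(-3)) = 93*(-111) + ((-29 + (6 - 2)²) - 1*(-3)*(-3)) = -10323 + ((-29 + 4²) + 3*(-3)) = -10323 + ((-29 + 16) - 9) = -10323 + (-13 - 9) = -10323 - 22 = -10345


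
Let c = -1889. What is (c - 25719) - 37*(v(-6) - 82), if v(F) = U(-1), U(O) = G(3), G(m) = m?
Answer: -24685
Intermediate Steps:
U(O) = 3
v(F) = 3
(c - 25719) - 37*(v(-6) - 82) = (-1889 - 25719) - 37*(3 - 82) = -27608 - 37*(-79) = -27608 + 2923 = -24685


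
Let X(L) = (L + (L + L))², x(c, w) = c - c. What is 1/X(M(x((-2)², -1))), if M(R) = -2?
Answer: 1/36 ≈ 0.027778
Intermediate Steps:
x(c, w) = 0
X(L) = 9*L² (X(L) = (L + 2*L)² = (3*L)² = 9*L²)
1/X(M(x((-2)², -1))) = 1/(9*(-2)²) = 1/(9*4) = 1/36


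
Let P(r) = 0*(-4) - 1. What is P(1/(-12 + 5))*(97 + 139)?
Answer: -236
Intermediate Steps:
P(r) = -1 (P(r) = 0 - 1 = -1)
P(1/(-12 + 5))*(97 + 139) = -(97 + 139) = -1*236 = -236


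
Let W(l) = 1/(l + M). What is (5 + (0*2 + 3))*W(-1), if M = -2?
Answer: -8/3 ≈ -2.6667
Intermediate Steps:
W(l) = 1/(-2 + l) (W(l) = 1/(l - 2) = 1/(-2 + l))
(5 + (0*2 + 3))*W(-1) = (5 + (0*2 + 3))/(-2 - 1) = (5 + (0 + 3))/(-3) = (5 + 3)*(-⅓) = 8*(-⅓) = -8/3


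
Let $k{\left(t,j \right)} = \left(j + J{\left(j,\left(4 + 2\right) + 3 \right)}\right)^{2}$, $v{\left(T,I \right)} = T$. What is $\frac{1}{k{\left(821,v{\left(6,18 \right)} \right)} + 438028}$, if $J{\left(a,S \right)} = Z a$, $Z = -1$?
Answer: $\frac{1}{438028} \approx 2.283 \cdot 10^{-6}$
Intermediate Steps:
$J{\left(a,S \right)} = - a$
$k{\left(t,j \right)} = 0$ ($k{\left(t,j \right)} = \left(j - j\right)^{2} = 0^{2} = 0$)
$\frac{1}{k{\left(821,v{\left(6,18 \right)} \right)} + 438028} = \frac{1}{0 + 438028} = \frac{1}{438028}$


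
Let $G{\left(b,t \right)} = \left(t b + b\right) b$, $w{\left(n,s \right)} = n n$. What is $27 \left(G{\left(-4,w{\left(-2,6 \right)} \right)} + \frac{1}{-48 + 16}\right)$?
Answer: $\frac{69093}{32} \approx 2159.2$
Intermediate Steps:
$w{\left(n,s \right)} = n^{2}$
$G{\left(b,t \right)} = b \left(b + b t\right)$ ($G{\left(b,t \right)} = \left(b t + b\right) b = \left(b + b t\right) b = b \left(b + b t\right)$)
$27 \left(G{\left(-4,w{\left(-2,6 \right)} \right)} + \frac{1}{-48 + 16}\right) = 27 \left(\left(-4\right)^{2} \left(1 + \left(-2\right)^{2}\right) + \frac{1}{-48 + 16}\right) = 27 \left(16 \left(1 + 4\right) + \frac{1}{-32}\right) = 27 \left(16 \cdot 5 - \frac{1}{32}\right) = 27 \left(80 - \frac{1}{32}\right) = 27 \cdot \frac{2559}{32} = \frac{69093}{32}$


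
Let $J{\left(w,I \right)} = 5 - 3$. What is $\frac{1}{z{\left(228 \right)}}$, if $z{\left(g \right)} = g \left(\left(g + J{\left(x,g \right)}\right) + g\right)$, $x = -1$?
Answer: $\frac{1}{104424} \approx 9.5763 \cdot 10^{-6}$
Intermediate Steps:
$J{\left(w,I \right)} = 2$
$z{\left(g \right)} = g \left(2 + 2 g\right)$ ($z{\left(g \right)} = g \left(\left(g + 2\right) + g\right) = g \left(\left(2 + g\right) + g\right) = g \left(2 + 2 g\right)$)
$\frac{1}{z{\left(228 \right)}} = \frac{1}{2 \cdot 228 \left(1 + 228\right)} = \frac{1}{2 \cdot 228 \cdot 229} = \frac{1}{104424}$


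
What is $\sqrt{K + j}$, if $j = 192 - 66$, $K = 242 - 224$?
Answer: $12$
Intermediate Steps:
$K = 18$ ($K = 242 - 224 = 18$)
$j = 126$ ($j = 192 - 66 = 126$)
$\sqrt{K + j} = \sqrt{18 + 126} = \sqrt{144} = 12$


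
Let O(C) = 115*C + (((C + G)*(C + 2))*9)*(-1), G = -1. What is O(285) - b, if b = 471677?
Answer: -1172474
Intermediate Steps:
O(C) = 115*C - 9*(-1 + C)*(2 + C) (O(C) = 115*C + (((C - 1)*(C + 2))*9)*(-1) = 115*C + (((-1 + C)*(2 + C))*9)*(-1) = 115*C + (9*(-1 + C)*(2 + C))*(-1) = 115*C - 9*(-1 + C)*(2 + C))
O(285) - b = (18 - 9*285**2 + 106*285) - 1*471677 = (18 - 9*81225 + 30210) - 471677 = (18 - 731025 + 30210) - 471677 = -700797 - 471677 = -1172474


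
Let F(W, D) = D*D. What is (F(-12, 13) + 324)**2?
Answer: 243049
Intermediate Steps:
F(W, D) = D**2
(F(-12, 13) + 324)**2 = (13**2 + 324)**2 = (169 + 324)**2 = 493**2 = 243049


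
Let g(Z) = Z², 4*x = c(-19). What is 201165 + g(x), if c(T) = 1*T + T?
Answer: 805021/4 ≈ 2.0126e+5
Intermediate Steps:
c(T) = 2*T (c(T) = T + T = 2*T)
x = -19/2 (x = (2*(-19))/4 = (¼)*(-38) = -19/2 ≈ -9.5000)
201165 + g(x) = 201165 + (-19/2)² = 201165 + 361/4 = 805021/4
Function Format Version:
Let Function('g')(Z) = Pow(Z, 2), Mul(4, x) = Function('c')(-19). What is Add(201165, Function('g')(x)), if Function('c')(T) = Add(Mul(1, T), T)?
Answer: Rational(805021, 4) ≈ 2.0126e+5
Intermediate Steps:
Function('c')(T) = Mul(2, T) (Function('c')(T) = Add(T, T) = Mul(2, T))
x = Rational(-19, 2) (x = Mul(Rational(1, 4), Mul(2, -19)) = Mul(Rational(1, 4), -38) = Rational(-19, 2) ≈ -9.5000)
Add(201165, Function('g')(x)) = Add(201165, Pow(Rational(-19, 2), 2)) = Add(201165, Rational(361, 4)) = Rational(805021, 4)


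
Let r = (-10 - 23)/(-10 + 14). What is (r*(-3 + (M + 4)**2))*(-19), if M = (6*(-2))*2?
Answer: 248919/4 ≈ 62230.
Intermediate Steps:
M = -24 (M = -12*2 = -24)
r = -33/4 ≈ -8.2500
(r*(-3 + (M + 4)**2))*(-19) = -33*(-3 + (-24 + 4)**2)/4*(-19) = -33*(-3 + (-20)**2)/4*(-19) = -33*(-3 + 400)/4*(-19) = -33/4*397*(-19) = -13101/4*(-19) = 248919/4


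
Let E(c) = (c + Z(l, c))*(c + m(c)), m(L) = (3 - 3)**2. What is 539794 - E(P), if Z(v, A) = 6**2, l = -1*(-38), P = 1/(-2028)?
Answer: 2220056199503/4112784 ≈ 5.3979e+5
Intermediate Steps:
m(L) = 0 (m(L) = 0**2 = 0)
P = -1/2028 ≈ -0.00049310
l = 38
Z(v, A) = 36
E(c) = c*(36 + c) (E(c) = (c + 36)*(c + 0) = (36 + c)*c = c*(36 + c))
539794 - E(P) = 539794 - (-1)*(36 - 1/2028)/2028 = 539794 - (-1)*73007/(2028*2028) = 539794 - 1*(-73007/4112784) = 539794 + 73007/4112784 = 2220056199503/4112784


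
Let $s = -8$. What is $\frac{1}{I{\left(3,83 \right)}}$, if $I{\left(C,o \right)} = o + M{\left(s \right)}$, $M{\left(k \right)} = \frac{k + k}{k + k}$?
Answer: $\frac{1}{84} \approx 0.011905$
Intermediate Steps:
$M{\left(k \right)} = 1$ ($M{\left(k \right)} = \frac{2 k}{2 k} = 2 k \frac{1}{2 k} = 1$)
$I{\left(C,o \right)} = 1 + o$ ($I{\left(C,o \right)} = o + 1 = 1 + o$)
$\frac{1}{I{\left(3,83 \right)}} = \frac{1}{1 + 83} = \frac{1}{84}$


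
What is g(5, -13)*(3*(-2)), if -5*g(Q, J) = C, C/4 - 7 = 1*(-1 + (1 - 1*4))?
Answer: 72/5 ≈ 14.400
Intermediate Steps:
C = 12 (C = 28 + 4*(1*(-1 + (1 - 1*4))) = 28 + 4*(1*(-1 + (1 - 4))) = 28 + 4*(1*(-1 - 3)) = 28 + 4*(1*(-4)) = 28 + 4*(-4) = 28 - 16 = 12)
g(Q, J) = -12/5 (g(Q, J) = -1/5*12 = -12/5)
g(5, -13)*(3*(-2)) = -36*(-2)/5 = -12/5*(-6) = 72/5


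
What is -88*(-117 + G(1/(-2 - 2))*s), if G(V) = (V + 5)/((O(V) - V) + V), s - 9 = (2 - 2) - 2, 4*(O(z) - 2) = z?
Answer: 272360/31 ≈ 8785.8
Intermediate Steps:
O(z) = 2 + z/4
s = 7 (s = 9 + ((2 - 2) - 2) = 9 + (0 - 2) = 9 - 2 = 7)
G(V) = (5 + V)/(2 + V/4) (G(V) = (V + 5)/(((2 + V/4) - V) + V) = (5 + V)/((2 - 3*V/4) + V) = (5 + V)/(2 + V/4))
-88*(-117 + G(1/(-2 - 2))*s) = -88*(-117 + (4*(5 + 1/(-2 - 2))/(8 + 1/(-2 - 2)))*7) = -88*(-117 + (4*(5 + 1/(-4))/(8 + 1/(-4)))*7) = -88*(-117 + (4*(5 - 1/4)/(8 - 1/4))*7) = -88*(-117 + (4*(19/4)/(31/4))*7) = -88*(-117 + (4*(4/31)*(19/4))*7) = -88*(-117 + (76/31)*7) = -88*(-117 + 532/31) = -88*(-3095/31) = 272360/31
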